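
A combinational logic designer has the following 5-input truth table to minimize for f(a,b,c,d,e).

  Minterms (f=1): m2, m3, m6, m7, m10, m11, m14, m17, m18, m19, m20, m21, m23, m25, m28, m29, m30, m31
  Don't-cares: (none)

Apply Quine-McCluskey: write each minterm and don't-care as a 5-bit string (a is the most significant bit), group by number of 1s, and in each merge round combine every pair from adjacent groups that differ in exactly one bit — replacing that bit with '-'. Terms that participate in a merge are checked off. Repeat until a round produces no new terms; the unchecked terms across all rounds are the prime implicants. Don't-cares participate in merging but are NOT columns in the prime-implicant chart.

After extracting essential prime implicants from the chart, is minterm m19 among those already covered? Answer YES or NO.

YES

size-2^0 implicants → 00010(✓)  00011(✓)  00110(✓)  00111(✓)  01010(✓)  01011(✓)  01110(✓)  10001(✓)  10010(✓)  10011(✓)  10100(✓)  10101(✓)  10111(✓)  11001(✓)  11100(✓)  11101(✓)  11110(✓)  11111(✓)
size-2^1 implicants → -0010(✓)  -0011(✓)  -0111(✓)  -1110  0-010(✓)  0-011(✓)  0-110(✓)  00-10(✓)  00-11(✓)  0001-(✓)  0011-(✓)  01-10(✓)  0101-(✓)  1-001(✓)  1-100(✓)  1-101(✓)  1-111(✓)  10-01(✓)  10-11(✓)  100-1(✓)  1001-(✓)  101-1(✓)  1010-(✓)  11-01(✓)  111-0(✓)  111-1(✓)  1110-(✓)  1111-(✓)
size-2^2 implicants → -0-11  -001-  0--10  0-01-  00-1-  1--01  1-1-1  1-10-  10--1  111--
Unchecked terms (primes): -0-11, -001-, -1110, 0--10, 0-01-, 00-1-, 1--01, 1-1-1, 1-10-, 10--1, 111--
Minterm coverage:
  m2 ⊆ -001-,0--10,0-01-,00-1-
  m3 ⊆ -0-11,-001-,0-01-,00-1-
  m6 ⊆ 0--10,00-1-
  m7 ⊆ -0-11,00-1-
  m10 ⊆ 0--10,0-01-
  m11 ⊆ 0-01- [E]
  m14 ⊆ -1110,0--10
  m17 ⊆ 1--01,10--1
  m18 ⊆ -001- [E]
  m19 ⊆ -0-11,-001-,10--1
  m20 ⊆ 1-10- [E]
  m21 ⊆ 1--01,1-1-1,1-10-,10--1
  m23 ⊆ -0-11,1-1-1,10--1
  m25 ⊆ 1--01 [E]
  m28 ⊆ 1-10-,111--
  m29 ⊆ 1--01,1-1-1,1-10-,111--
  m30 ⊆ -1110,111--
  m31 ⊆ 1-1-1,111--
E = {-001-, 0-01-, 1--01, 1-10-}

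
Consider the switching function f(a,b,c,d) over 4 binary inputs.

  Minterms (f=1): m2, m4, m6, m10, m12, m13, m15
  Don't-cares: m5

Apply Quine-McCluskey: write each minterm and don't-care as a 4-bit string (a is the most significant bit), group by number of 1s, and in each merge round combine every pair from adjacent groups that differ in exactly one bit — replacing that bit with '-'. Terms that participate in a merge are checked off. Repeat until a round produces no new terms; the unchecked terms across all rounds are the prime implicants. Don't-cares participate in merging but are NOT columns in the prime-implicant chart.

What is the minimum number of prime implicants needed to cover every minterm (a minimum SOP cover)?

[col 0] 0010*, 0100*, 0101*, 0110*, 1010*, 1100*, 1101*, 1111*
[col 1] -010, -100*, -101*, 0-10, 01-0, 010-*, 11-1, 110-*
[col 2] -10-
Prime implicants: -010, -10-, 0-10, 01-0, 11-1
PI chart (minterm → PIs covering it):
  2 | -010,0-10
  4 | -10-,01-0
  6 | 0-10,01-0
  10 | -010  (sole → essential)
  12 | -10-  (sole → essential)
  13 | -10-,11-1
  15 | 11-1  (sole → essential)
Essential prime implicants: -010, -10-, 11-1
Petrick residual → 0-10
Minimum SOP uses 4 PIs: b'cd' + bc' + a'cd' + abd

4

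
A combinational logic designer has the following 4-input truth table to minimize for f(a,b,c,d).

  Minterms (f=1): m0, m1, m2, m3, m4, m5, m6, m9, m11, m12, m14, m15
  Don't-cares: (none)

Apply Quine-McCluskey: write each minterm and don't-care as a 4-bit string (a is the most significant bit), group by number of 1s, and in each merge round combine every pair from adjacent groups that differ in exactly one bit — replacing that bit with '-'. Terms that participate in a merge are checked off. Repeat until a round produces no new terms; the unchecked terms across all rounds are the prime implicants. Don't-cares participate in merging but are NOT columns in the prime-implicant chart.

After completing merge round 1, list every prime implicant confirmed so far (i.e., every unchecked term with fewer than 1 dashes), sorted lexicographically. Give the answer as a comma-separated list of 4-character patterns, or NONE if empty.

NONE

size-2^0 implicants → 0000(✓)  0001(✓)  0010(✓)  0011(✓)  0100(✓)  0101(✓)  0110(✓)  1001(✓)  1011(✓)  1100(✓)  1110(✓)  1111(✓)
size-2^1 implicants → -001(✓)  -011(✓)  -100(✓)  -110(✓)  0-00(✓)  0-01(✓)  0-10(✓)  00-0(✓)  00-1(✓)  000-(✓)  001-(✓)  01-0(✓)  010-(✓)  1-11  10-1(✓)  11-0(✓)  111-
size-2^2 implicants → -0-1  -1-0  0--0  0-0-  00--
Unchecked terms (primes): -0-1, -1-0, 0--0, 0-0-, 00--, 1-11, 111-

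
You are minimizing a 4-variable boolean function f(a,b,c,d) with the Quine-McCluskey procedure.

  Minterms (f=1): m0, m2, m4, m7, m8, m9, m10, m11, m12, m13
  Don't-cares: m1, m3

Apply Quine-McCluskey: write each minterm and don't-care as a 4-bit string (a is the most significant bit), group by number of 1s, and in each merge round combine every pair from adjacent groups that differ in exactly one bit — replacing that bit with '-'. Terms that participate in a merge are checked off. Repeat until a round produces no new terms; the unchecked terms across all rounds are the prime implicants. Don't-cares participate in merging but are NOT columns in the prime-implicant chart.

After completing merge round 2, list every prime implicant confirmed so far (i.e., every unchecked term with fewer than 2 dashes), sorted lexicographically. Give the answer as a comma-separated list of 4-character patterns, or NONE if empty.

size-2^0 implicants → 0000(✓)  0001(✓)  0010(✓)  0011(✓)  0100(✓)  0111(✓)  1000(✓)  1001(✓)  1010(✓)  1011(✓)  1100(✓)  1101(✓)
size-2^1 implicants → -000(✓)  -001(✓)  -010(✓)  -011(✓)  -100(✓)  0-00(✓)  0-11  00-0(✓)  00-1(✓)  000-(✓)  001-(✓)  1-00(✓)  1-01(✓)  10-0(✓)  10-1(✓)  100-(✓)  101-(✓)  110-(✓)
size-2^2 implicants → --00  -0-0(✓)  -0-1(✓)  -00-(✓)  -01-(✓)  00--(✓)  1-0-  10--(✓)
size-2^3 implicants → -0--
Unchecked terms (primes): --00, -0--, 0-11, 1-0-

0-11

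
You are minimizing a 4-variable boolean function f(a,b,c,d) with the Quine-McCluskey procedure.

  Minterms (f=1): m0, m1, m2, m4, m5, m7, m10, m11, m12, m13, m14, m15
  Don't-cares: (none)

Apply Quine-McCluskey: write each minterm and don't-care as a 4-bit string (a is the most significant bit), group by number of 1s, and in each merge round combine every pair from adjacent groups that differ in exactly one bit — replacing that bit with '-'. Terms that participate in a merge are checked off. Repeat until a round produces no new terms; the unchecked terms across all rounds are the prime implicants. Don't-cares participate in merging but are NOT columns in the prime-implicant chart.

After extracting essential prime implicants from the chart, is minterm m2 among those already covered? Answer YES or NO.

NO

Round 0: 0000✓ 0001✓ 0010✓ 0100✓ 0101✓ 0111✓ 1010✓ 1011✓ 1100✓ 1101✓ 1110✓ 1111✓
Round 1: -010 -100✓ -101✓ -111✓ 0-00✓ 0-01✓ 00-0 000-✓ 01-1✓ 010-✓ 1-10✓ 1-11✓ 101-✓ 11-0✓ 11-1✓ 110-✓ 111-✓
Round 2: -1-1 -10- 0-0- 1-1- 11--
PIs = {-010, -1-1, -10-, 0-0-, 00-0, 1-1-, 11--}
Coverage chart:
  m0: 0-0-,00-0
  m1: 0-0- ←essential
  m2: -010,00-0
  m4: -10-,0-0-
  m5: -1-1,-10-,0-0-
  m7: -1-1 ←essential
  m10: -010,1-1-
  m11: 1-1- ←essential
  m12: -10-,11--
  m13: -1-1,-10-,11--
  m14: 1-1-,11--
  m15: -1-1,1-1-,11--
Essential: -1-1, 0-0-, 1-1-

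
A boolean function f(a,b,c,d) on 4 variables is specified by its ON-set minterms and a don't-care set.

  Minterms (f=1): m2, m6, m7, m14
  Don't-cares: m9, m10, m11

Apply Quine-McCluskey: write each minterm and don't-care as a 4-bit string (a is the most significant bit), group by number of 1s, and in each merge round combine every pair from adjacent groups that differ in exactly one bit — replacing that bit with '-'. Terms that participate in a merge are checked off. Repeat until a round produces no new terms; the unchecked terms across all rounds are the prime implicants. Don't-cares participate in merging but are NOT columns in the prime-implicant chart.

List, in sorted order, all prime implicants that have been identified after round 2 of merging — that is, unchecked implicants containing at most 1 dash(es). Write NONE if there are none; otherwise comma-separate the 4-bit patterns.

011-, 10-1, 101-

Round 0: 0010✓ 0110✓ 0111✓ 1001✓ 1010✓ 1011✓ 1110✓
Round 1: -010✓ -110✓ 0-10✓ 011- 1-10✓ 10-1 101-
Round 2: --10
PIs = {--10, 011-, 10-1, 101-}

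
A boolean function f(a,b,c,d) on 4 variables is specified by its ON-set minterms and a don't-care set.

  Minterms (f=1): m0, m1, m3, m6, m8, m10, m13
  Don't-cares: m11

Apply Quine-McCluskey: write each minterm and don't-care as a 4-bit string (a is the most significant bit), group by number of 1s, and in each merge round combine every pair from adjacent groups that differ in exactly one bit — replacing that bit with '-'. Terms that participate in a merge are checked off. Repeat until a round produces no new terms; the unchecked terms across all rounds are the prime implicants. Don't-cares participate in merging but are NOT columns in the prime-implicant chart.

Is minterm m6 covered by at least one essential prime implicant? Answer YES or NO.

size-2^0 implicants → 0000(✓)  0001(✓)  0011(✓)  0110  1000(✓)  1010(✓)  1011(✓)  1101
size-2^1 implicants → -000  -011  00-1  000-  10-0  101-
Unchecked terms (primes): -000, -011, 00-1, 000-, 0110, 10-0, 101-, 1101
Minterm coverage:
  m0 ⊆ -000,000-
  m1 ⊆ 00-1,000-
  m3 ⊆ -011,00-1
  m6 ⊆ 0110 [E]
  m8 ⊆ -000,10-0
  m10 ⊆ 10-0,101-
  m13 ⊆ 1101 [E]
E = {0110, 1101}

YES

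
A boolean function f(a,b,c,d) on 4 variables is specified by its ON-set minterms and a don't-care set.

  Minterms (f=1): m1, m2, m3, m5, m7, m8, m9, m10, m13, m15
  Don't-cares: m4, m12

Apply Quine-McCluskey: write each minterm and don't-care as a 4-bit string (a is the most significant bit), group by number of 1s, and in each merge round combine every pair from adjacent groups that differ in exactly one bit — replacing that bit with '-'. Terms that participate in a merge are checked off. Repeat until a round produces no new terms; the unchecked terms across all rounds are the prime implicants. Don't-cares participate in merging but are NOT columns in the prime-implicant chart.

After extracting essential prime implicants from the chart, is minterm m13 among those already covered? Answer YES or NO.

YES

size-2^0 implicants → 0001(✓)  0010(✓)  0011(✓)  0100(✓)  0101(✓)  0111(✓)  1000(✓)  1001(✓)  1010(✓)  1100(✓)  1101(✓)  1111(✓)
size-2^1 implicants → -001(✓)  -010  -100(✓)  -101(✓)  -111(✓)  0-01(✓)  0-11(✓)  00-1(✓)  001-  01-1(✓)  010-(✓)  1-00(✓)  1-01(✓)  10-0  100-(✓)  11-1(✓)  110-(✓)
size-2^2 implicants → --01  -1-1  -10-  0--1  1-0-
Unchecked terms (primes): --01, -010, -1-1, -10-, 0--1, 001-, 1-0-, 10-0
Minterm coverage:
  m1 ⊆ --01,0--1
  m2 ⊆ -010,001-
  m3 ⊆ 0--1,001-
  m5 ⊆ --01,-1-1,-10-,0--1
  m7 ⊆ -1-1,0--1
  m8 ⊆ 1-0-,10-0
  m9 ⊆ --01,1-0-
  m10 ⊆ -010,10-0
  m13 ⊆ --01,-1-1,-10-,1-0-
  m15 ⊆ -1-1 [E]
E = {-1-1}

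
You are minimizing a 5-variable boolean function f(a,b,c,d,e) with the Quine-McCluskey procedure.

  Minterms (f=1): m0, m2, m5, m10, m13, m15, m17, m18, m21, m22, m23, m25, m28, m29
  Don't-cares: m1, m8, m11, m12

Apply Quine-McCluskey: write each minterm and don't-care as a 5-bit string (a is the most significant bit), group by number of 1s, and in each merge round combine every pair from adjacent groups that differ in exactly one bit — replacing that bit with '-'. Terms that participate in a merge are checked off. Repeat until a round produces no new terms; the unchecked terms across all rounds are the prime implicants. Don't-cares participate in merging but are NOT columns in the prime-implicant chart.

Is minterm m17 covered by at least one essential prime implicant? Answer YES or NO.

[col 0] 00000*, 00001*, 00010*, 00101*, 01000*, 01010*, 01011*, 01100*, 01101*, 01111*, 10001*, 10010*, 10101*, 10110*, 10111*, 11001*, 11100*, 11101*
[col 1] -0001*, -0010, -0101*, -1100*, -1101*, 0-000*, 0-010*, 0-101*, 00-01*, 000-0*, 0000-, 01-00, 01-11, 010-0*, 0101-, 011-1, 0110-*, 1-001*, 1-101*, 10-01*, 10-10, 101-1, 1011-, 11-01*, 1110-*
[col 2] --101, -0-01, -110-, 0-0-0, 1--01
Prime implicants: --101, -0-01, -0010, -110-, 0-0-0, 0000-, 01-00, 01-11, 0101-, 011-1, 1--01, 10-10, 101-1, 1011-
PI chart (minterm → PIs covering it):
  0 | 0-0-0,0000-
  2 | -0010,0-0-0
  5 | --101,-0-01
  10 | 0-0-0,0101-
  13 | --101,-110-,011-1
  15 | 01-11,011-1
  17 | -0-01,1--01
  18 | -0010,10-10
  21 | --101,-0-01,1--01,101-1
  22 | 10-10,1011-
  23 | 101-1,1011-
  25 | 1--01  (sole → essential)
  28 | -110-  (sole → essential)
  29 | --101,-110-,1--01
Essential prime implicants: -110-, 1--01

YES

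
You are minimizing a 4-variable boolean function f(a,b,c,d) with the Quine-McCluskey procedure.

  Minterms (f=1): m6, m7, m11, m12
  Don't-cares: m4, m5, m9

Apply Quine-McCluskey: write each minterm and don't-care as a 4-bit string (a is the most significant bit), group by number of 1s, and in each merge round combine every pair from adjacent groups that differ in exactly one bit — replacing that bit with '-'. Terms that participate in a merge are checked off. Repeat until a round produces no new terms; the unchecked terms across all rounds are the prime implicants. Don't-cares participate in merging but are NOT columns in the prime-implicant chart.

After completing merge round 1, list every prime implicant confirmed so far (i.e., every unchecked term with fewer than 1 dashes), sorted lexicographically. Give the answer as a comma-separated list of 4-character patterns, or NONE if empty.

[col 0] 0100*, 0101*, 0110*, 0111*, 1001*, 1011*, 1100*
[col 1] -100, 01-0*, 01-1*, 010-*, 011-*, 10-1
[col 2] 01--
Prime implicants: -100, 01--, 10-1

NONE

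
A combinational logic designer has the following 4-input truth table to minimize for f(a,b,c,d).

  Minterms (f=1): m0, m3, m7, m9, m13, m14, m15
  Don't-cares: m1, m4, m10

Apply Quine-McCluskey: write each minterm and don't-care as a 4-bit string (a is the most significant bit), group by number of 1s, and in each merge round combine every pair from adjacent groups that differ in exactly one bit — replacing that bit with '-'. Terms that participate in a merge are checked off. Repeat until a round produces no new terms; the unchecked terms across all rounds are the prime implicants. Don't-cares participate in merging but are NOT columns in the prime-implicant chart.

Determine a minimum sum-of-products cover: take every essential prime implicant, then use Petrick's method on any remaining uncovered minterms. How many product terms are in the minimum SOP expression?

4

[col 0] 0000*, 0001*, 0011*, 0100*, 0111*, 1001*, 1010*, 1101*, 1110*, 1111*
[col 1] -001, -111, 0-00, 0-11, 00-1, 000-, 1-01, 1-10, 11-1, 111-
Prime implicants: -001, -111, 0-00, 0-11, 00-1, 000-, 1-01, 1-10, 11-1, 111-
PI chart (minterm → PIs covering it):
  0 | 0-00,000-
  3 | 0-11,00-1
  7 | -111,0-11
  9 | -001,1-01
  13 | 1-01,11-1
  14 | 1-10,111-
  15 | -111,11-1,111-
(no essential prime implicants)
Petrick residual → 0-00, 0-11, 1-01, 111-
Minimum SOP uses 4 PIs: a'c'd' + a'cd + ac'd + abc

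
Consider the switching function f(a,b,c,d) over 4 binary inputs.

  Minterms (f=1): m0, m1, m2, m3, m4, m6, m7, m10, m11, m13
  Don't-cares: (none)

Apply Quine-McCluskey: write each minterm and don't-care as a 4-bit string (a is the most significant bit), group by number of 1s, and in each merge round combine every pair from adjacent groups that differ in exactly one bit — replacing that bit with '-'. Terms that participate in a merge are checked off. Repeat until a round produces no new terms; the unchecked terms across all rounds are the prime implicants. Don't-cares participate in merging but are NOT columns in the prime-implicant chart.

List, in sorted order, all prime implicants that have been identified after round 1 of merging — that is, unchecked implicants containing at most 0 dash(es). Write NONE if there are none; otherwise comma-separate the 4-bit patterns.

1101

Round 0: 0000✓ 0001✓ 0010✓ 0011✓ 0100✓ 0110✓ 0111✓ 1010✓ 1011✓ 1101
Round 1: -010✓ -011✓ 0-00✓ 0-10✓ 0-11✓ 00-0✓ 00-1✓ 000-✓ 001-✓ 01-0✓ 011-✓ 101-✓
Round 2: -01- 0--0 0-1- 00--
PIs = {-01-, 0--0, 0-1-, 00--, 1101}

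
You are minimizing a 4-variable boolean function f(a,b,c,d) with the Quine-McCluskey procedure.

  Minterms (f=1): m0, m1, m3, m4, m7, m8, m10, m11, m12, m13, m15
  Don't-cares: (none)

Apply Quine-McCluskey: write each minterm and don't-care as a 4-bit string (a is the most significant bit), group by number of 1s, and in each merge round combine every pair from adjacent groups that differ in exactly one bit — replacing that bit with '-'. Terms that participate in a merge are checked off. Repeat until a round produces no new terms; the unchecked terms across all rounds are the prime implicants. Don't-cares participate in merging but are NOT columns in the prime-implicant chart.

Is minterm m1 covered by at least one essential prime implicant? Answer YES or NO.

[col 0] 0000*, 0001*, 0011*, 0100*, 0111*, 1000*, 1010*, 1011*, 1100*, 1101*, 1111*
[col 1] -000*, -011*, -100*, -111*, 0-00*, 0-11*, 00-1, 000-, 1-00*, 1-11*, 10-0, 101-, 11-1, 110-
[col 2] --00, --11
Prime implicants: --00, --11, 00-1, 000-, 10-0, 101-, 11-1, 110-
PI chart (minterm → PIs covering it):
  0 | --00,000-
  1 | 00-1,000-
  3 | --11,00-1
  4 | --00  (sole → essential)
  7 | --11  (sole → essential)
  8 | --00,10-0
  10 | 10-0,101-
  11 | --11,101-
  12 | --00,110-
  13 | 11-1,110-
  15 | --11,11-1
Essential prime implicants: --00, --11

NO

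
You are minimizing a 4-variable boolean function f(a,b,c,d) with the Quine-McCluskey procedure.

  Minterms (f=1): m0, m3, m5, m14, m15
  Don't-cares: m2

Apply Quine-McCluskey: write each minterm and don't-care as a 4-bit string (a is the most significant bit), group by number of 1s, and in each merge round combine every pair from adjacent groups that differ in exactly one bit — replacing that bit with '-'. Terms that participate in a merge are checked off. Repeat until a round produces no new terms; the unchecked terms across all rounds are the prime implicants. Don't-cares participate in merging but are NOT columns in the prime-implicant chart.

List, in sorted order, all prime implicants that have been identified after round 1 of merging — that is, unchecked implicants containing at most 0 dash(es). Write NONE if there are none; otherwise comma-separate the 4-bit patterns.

0101

[col 0] 0000*, 0010*, 0011*, 0101, 1110*, 1111*
[col 1] 00-0, 001-, 111-
Prime implicants: 00-0, 001-, 0101, 111-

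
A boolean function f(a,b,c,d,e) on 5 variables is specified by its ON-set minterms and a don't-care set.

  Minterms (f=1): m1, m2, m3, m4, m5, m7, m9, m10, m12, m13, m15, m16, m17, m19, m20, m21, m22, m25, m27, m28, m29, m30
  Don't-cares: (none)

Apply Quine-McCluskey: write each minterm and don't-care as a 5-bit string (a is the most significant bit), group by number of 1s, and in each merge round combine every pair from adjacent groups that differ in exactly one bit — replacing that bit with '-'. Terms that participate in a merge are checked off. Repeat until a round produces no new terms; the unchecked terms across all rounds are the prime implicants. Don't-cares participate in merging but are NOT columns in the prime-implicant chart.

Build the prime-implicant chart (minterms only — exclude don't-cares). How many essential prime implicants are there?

7

Round 0: 00001✓ 00010✓ 00011✓ 00100✓ 00101✓ 00111✓ 01001✓ 01010✓ 01100✓ 01101✓ 01111✓ 10000✓ 10001✓ 10011✓ 10100✓ 10101✓ 10110✓ 11001✓ 11011✓ 11100✓ 11101✓ 11110✓
Round 1: -0001✓ -0011✓ -0100✓ -0101✓ -1001✓ -1100✓ -1101✓ 0-001✓ 0-010 0-100✓ 0-101✓ 0-111✓ 00-01✓ 00-11✓ 000-1✓ 0001- 001-1✓ 0010-✓ 01-01✓ 011-1✓ 0110-✓ 1-001✓ 1-011✓ 1-100✓ 1-101✓ 1-110✓ 10-00✓ 10-01✓ 100-1✓ 1000-✓ 101-0✓ 1010-✓ 11-01✓ 110-1✓ 111-0✓ 1110-✓
Round 2: --001✓ --100✓ --101✓ -0-01✓ -00-1 -010-✓ -1-01✓ -110-✓ 0--01✓ 0-1-1 0-10-✓ 00--1 1--01✓ 1-0-1 1-1-0 1-10-✓ 10-0-
Round 3: ---01 --10-
PIs = {---01, --10-, -00-1, 0-010, 0-1-1, 00--1, 0001-, 1-0-1, 1-1-0, 10-0-}
Coverage chart:
  m1: ---01,-00-1,00--1
  m2: 0-010,0001-
  m3: -00-1,00--1,0001-
  m4: --10- ←essential
  m5: ---01,--10-,0-1-1,00--1
  m7: 0-1-1,00--1
  m9: ---01 ←essential
  m10: 0-010 ←essential
  m12: --10- ←essential
  m13: ---01,--10-,0-1-1
  m15: 0-1-1 ←essential
  m16: 10-0- ←essential
  m17: ---01,-00-1,1-0-1,10-0-
  m19: -00-1,1-0-1
  m20: --10-,1-1-0,10-0-
  m21: ---01,--10-,10-0-
  m22: 1-1-0 ←essential
  m25: ---01,1-0-1
  m27: 1-0-1 ←essential
  m28: --10-,1-1-0
  m29: ---01,--10-
  m30: 1-1-0 ←essential
Essential: ---01, --10-, 0-010, 0-1-1, 1-0-1, 1-1-0, 10-0-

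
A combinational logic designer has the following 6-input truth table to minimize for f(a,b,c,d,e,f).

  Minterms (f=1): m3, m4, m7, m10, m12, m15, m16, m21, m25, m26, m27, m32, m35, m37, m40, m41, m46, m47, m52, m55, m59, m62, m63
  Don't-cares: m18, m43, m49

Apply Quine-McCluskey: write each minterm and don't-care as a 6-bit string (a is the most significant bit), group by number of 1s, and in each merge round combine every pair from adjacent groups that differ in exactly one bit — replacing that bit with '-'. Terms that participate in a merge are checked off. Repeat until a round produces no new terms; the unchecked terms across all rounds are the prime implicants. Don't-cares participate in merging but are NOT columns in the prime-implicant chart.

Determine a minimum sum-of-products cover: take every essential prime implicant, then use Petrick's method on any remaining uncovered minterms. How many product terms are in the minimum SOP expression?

14

[col 0] 000011*, 000100*, 000111*, 001010*, 001100*, 001111*, 010000*, 010010*, 010101, 011001*, 011010*, 011011*, 100000*, 100011*, 100101, 101000*, 101001*, 101011*, 101110*, 101111*, 110001, 110100, 110111*, 111011*, 111110*, 111111*
[col 1] -00011, -01111, -11011, 0-1010, 00-100, 00-111, 000-11, 01-010, 0100-0, 0110-1, 01101-, 1-1011*, 1-1110*, 1-1111*, 10-000, 10-011, 101-11*, 1010-1, 10100-, 10111-*, 11-111, 111-11*, 11111-*
[col 2] 1-1-11, 1-111-
Prime implicants: -00011, -01111, -11011, 0-1010, 00-100, 00-111, 000-11, 01-010, 0100-0, 010101, 0110-1, 01101-, 1-1-11, 1-111-, 10-000, 10-011, 100101, 1010-1, 10100-, 11-111, 110001, 110100
PI chart (minterm → PIs covering it):
  3 | -00011,000-11
  4 | 00-100  (sole → essential)
  7 | 00-111,000-11
  10 | 0-1010  (sole → essential)
  12 | 00-100  (sole → essential)
  15 | -01111,00-111
  16 | 0100-0  (sole → essential)
  21 | 010101  (sole → essential)
  25 | 0110-1  (sole → essential)
  26 | 0-1010,01-010,01101-
  27 | -11011,0110-1,01101-
  32 | 10-000  (sole → essential)
  35 | -00011,10-011
  37 | 100101  (sole → essential)
  40 | 10-000,10100-
  41 | 1010-1,10100-
  46 | 1-111-  (sole → essential)
  47 | -01111,1-1-11,1-111-
  52 | 110100  (sole → essential)
  55 | 11-111  (sole → essential)
  59 | -11011,1-1-11
  62 | 1-111-  (sole → essential)
  63 | 1-1-11,1-111-,11-111
Essential prime implicants: 0-1010, 00-100, 0100-0, 010101, 0110-1, 1-111-, 10-000, 100101, 11-111, 110100
Petrick residual → -00011, -11011, 00-111, 1010-1
Minimum SOP uses 14 PIs: b'c'd'ef + bcd'ef + a'cd'ef' + a'b'de'f' + a'b'def + a'bc'd'f' + a'bc'de'f + a'bcd'f + acde + ab'd'e'f' + ab'c'de'f + ab'cd'f + abdef + abc'de'f'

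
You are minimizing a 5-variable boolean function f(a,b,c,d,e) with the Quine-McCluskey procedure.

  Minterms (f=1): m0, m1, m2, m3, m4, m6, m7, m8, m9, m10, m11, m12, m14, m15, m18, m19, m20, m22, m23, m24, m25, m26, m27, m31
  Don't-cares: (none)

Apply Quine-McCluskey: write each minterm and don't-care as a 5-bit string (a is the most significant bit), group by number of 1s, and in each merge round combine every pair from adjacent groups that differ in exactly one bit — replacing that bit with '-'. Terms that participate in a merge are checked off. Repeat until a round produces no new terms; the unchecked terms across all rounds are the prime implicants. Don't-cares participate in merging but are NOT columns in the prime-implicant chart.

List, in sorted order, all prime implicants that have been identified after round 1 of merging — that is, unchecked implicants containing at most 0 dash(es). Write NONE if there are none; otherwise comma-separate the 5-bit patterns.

size-2^0 implicants → 00000(✓)  00001(✓)  00010(✓)  00011(✓)  00100(✓)  00110(✓)  00111(✓)  01000(✓)  01001(✓)  01010(✓)  01011(✓)  01100(✓)  01110(✓)  01111(✓)  10010(✓)  10011(✓)  10100(✓)  10110(✓)  10111(✓)  11000(✓)  11001(✓)  11010(✓)  11011(✓)  11111(✓)
size-2^1 implicants → -0010(✓)  -0011(✓)  -0100(✓)  -0110(✓)  -0111(✓)  -1000(✓)  -1001(✓)  -1010(✓)  -1011(✓)  -1111(✓)  0-000(✓)  0-001(✓)  0-010(✓)  0-011(✓)  0-100(✓)  0-110(✓)  0-111(✓)  00-00(✓)  00-10(✓)  00-11(✓)  000-0(✓)  000-1(✓)  0000-(✓)  0001-(✓)  001-0(✓)  0011-(✓)  01-00(✓)  01-10(✓)  01-11(✓)  010-0(✓)  010-1(✓)  0100-(✓)  0101-(✓)  011-0(✓)  0111-(✓)  1-010(✓)  1-011(✓)  1-111(✓)  10-10(✓)  10-11(✓)  1001-(✓)  101-0(✓)  1011-(✓)  11-11(✓)  110-0(✓)  110-1(✓)  1100-(✓)  1101-(✓)
size-2^2 implicants → --010(✓)  --011(✓)  --111(✓)  -0-10(✓)  -0-11(✓)  -001-(✓)  -01-0  -011-(✓)  -1-11(✓)  -10-0(✓)  -10-1(✓)  -100-(✓)  -101-(✓)  0--00(✓)  0--10(✓)  0--11(✓)  0-0-0(✓)  0-0-1(✓)  0-00-(✓)  0-01-(✓)  0-1-0(✓)  0-11-(✓)  00--0(✓)  00-1-(✓)  000--(✓)  01--0(✓)  01-1-(✓)  010--(✓)  1--11(✓)  1-01-(✓)  10-1-(✓)  110--(✓)
size-2^3 implicants → ---11  --01-  -0-1-  -10--  0---0  0--1-  0-0--
Unchecked terms (primes): ---11, --01-, -0-1-, -01-0, -10--, 0---0, 0--1-, 0-0--

NONE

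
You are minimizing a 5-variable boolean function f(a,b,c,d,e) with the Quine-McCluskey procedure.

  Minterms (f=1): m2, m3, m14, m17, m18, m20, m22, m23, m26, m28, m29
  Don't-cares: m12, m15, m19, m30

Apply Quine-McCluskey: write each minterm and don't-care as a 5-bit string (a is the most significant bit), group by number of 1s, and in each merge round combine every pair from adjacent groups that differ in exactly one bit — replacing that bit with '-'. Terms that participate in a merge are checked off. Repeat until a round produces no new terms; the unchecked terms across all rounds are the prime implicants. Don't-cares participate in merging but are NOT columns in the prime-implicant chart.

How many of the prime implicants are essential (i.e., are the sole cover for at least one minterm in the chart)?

6

Round 0: 00010✓ 00011✓ 01100✓ 01110✓ 01111✓ 10001✓ 10010✓ 10011✓ 10100✓ 10110✓ 10111✓ 11010✓ 11100✓ 11101✓ 11110✓
Round 1: -0010✓ -0011✓ -1100✓ -1110✓ 0001-✓ 011-0✓ 0111- 1-010✓ 1-100✓ 1-110✓ 10-10✓ 10-11✓ 100-1 1001-✓ 101-0✓ 1011-✓ 11-10✓ 111-0✓ 1110-
Round 2: -001- -11-0 1--10 1-1-0 10-1-
PIs = {-001-, -11-0, 0111-, 1--10, 1-1-0, 10-1-, 100-1, 1110-}
Coverage chart:
  m2: -001- ←essential
  m3: -001- ←essential
  m14: -11-0,0111-
  m17: 100-1 ←essential
  m18: -001-,1--10,10-1-
  m20: 1-1-0 ←essential
  m22: 1--10,1-1-0,10-1-
  m23: 10-1- ←essential
  m26: 1--10 ←essential
  m28: -11-0,1-1-0,1110-
  m29: 1110- ←essential
Essential: -001-, 1--10, 1-1-0, 10-1-, 100-1, 1110-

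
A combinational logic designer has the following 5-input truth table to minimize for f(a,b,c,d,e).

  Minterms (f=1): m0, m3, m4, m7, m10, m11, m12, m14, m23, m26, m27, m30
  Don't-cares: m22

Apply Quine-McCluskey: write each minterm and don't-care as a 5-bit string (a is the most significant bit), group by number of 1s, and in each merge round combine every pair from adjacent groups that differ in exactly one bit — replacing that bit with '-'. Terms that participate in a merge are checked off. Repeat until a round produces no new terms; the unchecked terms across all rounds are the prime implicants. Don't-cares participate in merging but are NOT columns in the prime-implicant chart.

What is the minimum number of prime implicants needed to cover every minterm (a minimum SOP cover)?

[col 0] 00000*, 00011*, 00100*, 00111*, 01010*, 01011*, 01100*, 01110*, 10110*, 10111*, 11010*, 11011*, 11110*
[col 1] -0111, -1010*, -1011*, -1110*, 0-011, 0-100, 00-00, 00-11, 01-10*, 0101-*, 011-0, 1-110, 1011-, 11-10*, 1101-*
[col 2] -1-10, -101-
Prime implicants: -0111, -1-10, -101-, 0-011, 0-100, 00-00, 00-11, 011-0, 1-110, 1011-
PI chart (minterm → PIs covering it):
  0 | 00-00  (sole → essential)
  3 | 0-011,00-11
  4 | 0-100,00-00
  7 | -0111,00-11
  10 | -1-10,-101-
  11 | -101-,0-011
  12 | 0-100,011-0
  14 | -1-10,011-0
  23 | -0111,1011-
  26 | -1-10,-101-
  27 | -101-  (sole → essential)
  30 | -1-10,1-110
Essential prime implicants: -101-, 00-00
Petrick residual → -0111, -1-10, 0-011, 0-100
Minimum SOP uses 6 PIs: b'cde + bde' + bc'd + a'c'de + a'cd'e' + a'b'd'e'

6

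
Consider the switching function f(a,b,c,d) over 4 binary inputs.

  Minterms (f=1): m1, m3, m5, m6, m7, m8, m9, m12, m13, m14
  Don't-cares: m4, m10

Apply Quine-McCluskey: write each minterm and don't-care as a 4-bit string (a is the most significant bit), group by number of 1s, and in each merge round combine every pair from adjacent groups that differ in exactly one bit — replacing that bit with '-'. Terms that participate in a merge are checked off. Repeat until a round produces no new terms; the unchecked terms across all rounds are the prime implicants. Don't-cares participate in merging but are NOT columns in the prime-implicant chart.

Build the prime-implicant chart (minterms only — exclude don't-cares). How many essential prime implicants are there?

1

size-2^0 implicants → 0001(✓)  0011(✓)  0100(✓)  0101(✓)  0110(✓)  0111(✓)  1000(✓)  1001(✓)  1010(✓)  1100(✓)  1101(✓)  1110(✓)
size-2^1 implicants → -001(✓)  -100(✓)  -101(✓)  -110(✓)  0-01(✓)  0-11(✓)  00-1(✓)  01-0(✓)  01-1(✓)  010-(✓)  011-(✓)  1-00(✓)  1-01(✓)  1-10(✓)  10-0(✓)  100-(✓)  11-0(✓)  110-(✓)
size-2^2 implicants → --01  -1-0  -10-  0--1  01--  1--0  1-0-
Unchecked terms (primes): --01, -1-0, -10-, 0--1, 01--, 1--0, 1-0-
Minterm coverage:
  m1 ⊆ --01,0--1
  m3 ⊆ 0--1 [E]
  m5 ⊆ --01,-10-,0--1,01--
  m6 ⊆ -1-0,01--
  m7 ⊆ 0--1,01--
  m8 ⊆ 1--0,1-0-
  m9 ⊆ --01,1-0-
  m12 ⊆ -1-0,-10-,1--0,1-0-
  m13 ⊆ --01,-10-,1-0-
  m14 ⊆ -1-0,1--0
E = {0--1}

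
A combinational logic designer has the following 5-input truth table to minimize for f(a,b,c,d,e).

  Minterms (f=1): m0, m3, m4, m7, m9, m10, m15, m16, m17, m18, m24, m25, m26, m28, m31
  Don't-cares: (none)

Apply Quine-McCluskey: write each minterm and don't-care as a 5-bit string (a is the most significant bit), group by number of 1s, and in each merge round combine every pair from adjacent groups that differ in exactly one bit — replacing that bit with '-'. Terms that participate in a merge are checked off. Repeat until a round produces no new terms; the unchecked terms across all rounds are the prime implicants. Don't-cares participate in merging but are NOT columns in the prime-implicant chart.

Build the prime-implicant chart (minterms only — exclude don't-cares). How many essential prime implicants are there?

8

[col 0] 00000*, 00011*, 00100*, 00111*, 01001*, 01010*, 01111*, 10000*, 10001*, 10010*, 11000*, 11001*, 11010*, 11100*, 11111*
[col 1] -0000, -1001, -1010, -1111, 0-111, 00-00, 00-11, 1-000*, 1-001*, 1-010*, 100-0*, 1000-*, 11-00, 110-0*, 1100-*
[col 2] 1-0-0, 1-00-
Prime implicants: -0000, -1001, -1010, -1111, 0-111, 00-00, 00-11, 1-0-0, 1-00-, 11-00
PI chart (minterm → PIs covering it):
  0 | -0000,00-00
  3 | 00-11  (sole → essential)
  4 | 00-00  (sole → essential)
  7 | 0-111,00-11
  9 | -1001  (sole → essential)
  10 | -1010  (sole → essential)
  15 | -1111,0-111
  16 | -0000,1-0-0,1-00-
  17 | 1-00-  (sole → essential)
  18 | 1-0-0  (sole → essential)
  24 | 1-0-0,1-00-,11-00
  25 | -1001,1-00-
  26 | -1010,1-0-0
  28 | 11-00  (sole → essential)
  31 | -1111  (sole → essential)
Essential prime implicants: -1001, -1010, -1111, 00-00, 00-11, 1-0-0, 1-00-, 11-00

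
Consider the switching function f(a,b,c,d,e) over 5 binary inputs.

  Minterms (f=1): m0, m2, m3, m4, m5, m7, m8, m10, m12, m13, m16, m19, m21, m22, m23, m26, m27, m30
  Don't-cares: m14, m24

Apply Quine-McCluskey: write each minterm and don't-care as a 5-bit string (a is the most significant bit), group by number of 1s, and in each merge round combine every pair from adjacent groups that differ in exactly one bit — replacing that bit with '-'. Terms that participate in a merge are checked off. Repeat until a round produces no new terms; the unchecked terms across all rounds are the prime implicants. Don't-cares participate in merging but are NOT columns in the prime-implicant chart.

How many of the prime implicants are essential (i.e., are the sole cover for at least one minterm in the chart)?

3

[col 0] 00000*, 00010*, 00011*, 00100*, 00101*, 00111*, 01000*, 01010*, 01100*, 01101*, 01110*, 10000*, 10011*, 10101*, 10110*, 10111*, 11000*, 11010*, 11011*, 11110*
[col 1] -0000*, -0011*, -0101*, -0111*, -1000*, -1010*, -1110*, 0-000*, 0-010*, 0-100*, 0-101*, 00-00*, 00-11*, 000-0*, 0001-, 001-1*, 0010-*, 01-00*, 01-10*, 010-0*, 011-0*, 0110-*, 1-000*, 1-011, 1-110, 10-11*, 101-1*, 1011-, 11-10*, 110-0*, 1101-
[col 2] --000, -0-11, -01-1, -1-10, -10-0, 0--00, 0-0-0, 0-10-, 01--0
Prime implicants: --000, -0-11, -01-1, -1-10, -10-0, 0--00, 0-0-0, 0-10-, 0001-, 01--0, 1-011, 1-110, 1011-, 1101-
PI chart (minterm → PIs covering it):
  0 | --000,0--00,0-0-0
  2 | 0-0-0,0001-
  3 | -0-11,0001-
  4 | 0--00,0-10-
  5 | -01-1,0-10-
  7 | -0-11,-01-1
  8 | --000,-10-0,0--00,0-0-0,01--0
  10 | -1-10,-10-0,0-0-0,01--0
  12 | 0--00,0-10-,01--0
  13 | 0-10-  (sole → essential)
  16 | --000  (sole → essential)
  19 | -0-11,1-011
  21 | -01-1  (sole → essential)
  22 | 1-110,1011-
  23 | -0-11,-01-1,1011-
  26 | -1-10,-10-0,1101-
  27 | 1-011,1101-
  30 | -1-10,1-110
Essential prime implicants: --000, -01-1, 0-10-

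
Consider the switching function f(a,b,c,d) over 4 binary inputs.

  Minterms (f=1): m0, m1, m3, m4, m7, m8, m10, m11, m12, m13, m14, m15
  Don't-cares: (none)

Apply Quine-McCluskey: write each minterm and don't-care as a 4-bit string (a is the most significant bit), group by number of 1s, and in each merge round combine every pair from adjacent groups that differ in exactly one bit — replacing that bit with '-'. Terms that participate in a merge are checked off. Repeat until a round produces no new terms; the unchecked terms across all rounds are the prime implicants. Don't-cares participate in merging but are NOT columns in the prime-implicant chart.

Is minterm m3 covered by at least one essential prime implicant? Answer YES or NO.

[col 0] 0000*, 0001*, 0011*, 0100*, 0111*, 1000*, 1010*, 1011*, 1100*, 1101*, 1110*, 1111*
[col 1] -000*, -011*, -100*, -111*, 0-00*, 0-11*, 00-1, 000-, 1-00*, 1-10*, 1-11*, 10-0*, 101-*, 11-0*, 11-1*, 110-*, 111-*
[col 2] --00, --11, 1--0, 1-1-, 11--
Prime implicants: --00, --11, 00-1, 000-, 1--0, 1-1-, 11--
PI chart (minterm → PIs covering it):
  0 | --00,000-
  1 | 00-1,000-
  3 | --11,00-1
  4 | --00  (sole → essential)
  7 | --11  (sole → essential)
  8 | --00,1--0
  10 | 1--0,1-1-
  11 | --11,1-1-
  12 | --00,1--0,11--
  13 | 11--  (sole → essential)
  14 | 1--0,1-1-,11--
  15 | --11,1-1-,11--
Essential prime implicants: --00, --11, 11--

YES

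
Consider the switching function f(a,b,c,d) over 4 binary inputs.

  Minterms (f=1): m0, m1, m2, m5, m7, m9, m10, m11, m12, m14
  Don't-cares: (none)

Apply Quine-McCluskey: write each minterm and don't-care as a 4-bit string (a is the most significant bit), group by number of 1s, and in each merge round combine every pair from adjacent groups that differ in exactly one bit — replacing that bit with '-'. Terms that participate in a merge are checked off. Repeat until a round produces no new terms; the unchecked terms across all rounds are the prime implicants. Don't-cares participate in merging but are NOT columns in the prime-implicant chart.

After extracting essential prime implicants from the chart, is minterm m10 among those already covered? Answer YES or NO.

[col 0] 0000*, 0001*, 0010*, 0101*, 0111*, 1001*, 1010*, 1011*, 1100*, 1110*
[col 1] -001, -010, 0-01, 00-0, 000-, 01-1, 1-10, 10-1, 101-, 11-0
Prime implicants: -001, -010, 0-01, 00-0, 000-, 01-1, 1-10, 10-1, 101-, 11-0
PI chart (minterm → PIs covering it):
  0 | 00-0,000-
  1 | -001,0-01,000-
  2 | -010,00-0
  5 | 0-01,01-1
  7 | 01-1  (sole → essential)
  9 | -001,10-1
  10 | -010,1-10,101-
  11 | 10-1,101-
  12 | 11-0  (sole → essential)
  14 | 1-10,11-0
Essential prime implicants: 01-1, 11-0

NO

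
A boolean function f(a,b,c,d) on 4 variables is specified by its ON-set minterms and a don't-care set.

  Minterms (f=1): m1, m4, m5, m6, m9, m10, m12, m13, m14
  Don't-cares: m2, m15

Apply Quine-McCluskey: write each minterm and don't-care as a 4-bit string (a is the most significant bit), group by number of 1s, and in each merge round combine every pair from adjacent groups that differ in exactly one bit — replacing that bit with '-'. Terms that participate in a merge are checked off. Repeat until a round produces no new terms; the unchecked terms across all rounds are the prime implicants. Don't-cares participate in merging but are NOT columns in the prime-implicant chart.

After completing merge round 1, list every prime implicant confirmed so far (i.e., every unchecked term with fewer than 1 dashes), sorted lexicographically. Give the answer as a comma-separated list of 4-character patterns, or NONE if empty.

NONE

Round 0: 0001✓ 0010✓ 0100✓ 0101✓ 0110✓ 1001✓ 1010✓ 1100✓ 1101✓ 1110✓ 1111✓
Round 1: -001✓ -010✓ -100✓ -101✓ -110✓ 0-01✓ 0-10✓ 01-0✓ 010-✓ 1-01✓ 1-10✓ 11-0✓ 11-1✓ 110-✓ 111-✓
Round 2: --01 --10 -1-0 -10- 11--
PIs = {--01, --10, -1-0, -10-, 11--}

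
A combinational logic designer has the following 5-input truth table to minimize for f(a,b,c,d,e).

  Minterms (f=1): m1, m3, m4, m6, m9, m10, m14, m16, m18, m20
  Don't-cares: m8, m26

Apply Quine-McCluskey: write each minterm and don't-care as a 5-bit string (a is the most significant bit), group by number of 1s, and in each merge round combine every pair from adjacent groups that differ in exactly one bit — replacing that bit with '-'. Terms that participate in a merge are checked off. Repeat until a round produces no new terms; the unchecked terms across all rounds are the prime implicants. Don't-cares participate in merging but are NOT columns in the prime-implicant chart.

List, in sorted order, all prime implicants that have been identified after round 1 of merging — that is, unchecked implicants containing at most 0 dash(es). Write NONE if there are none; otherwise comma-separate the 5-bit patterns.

Round 0: 00001✓ 00011✓ 00100✓ 00110✓ 01000✓ 01001✓ 01010✓ 01110✓ 10000✓ 10010✓ 10100✓ 11010✓
Round 1: -0100 -1010 0-001 0-110 000-1 001-0 01-10 010-0 0100- 1-010 10-00 100-0
PIs = {-0100, -1010, 0-001, 0-110, 000-1, 001-0, 01-10, 010-0, 0100-, 1-010, 10-00, 100-0}

NONE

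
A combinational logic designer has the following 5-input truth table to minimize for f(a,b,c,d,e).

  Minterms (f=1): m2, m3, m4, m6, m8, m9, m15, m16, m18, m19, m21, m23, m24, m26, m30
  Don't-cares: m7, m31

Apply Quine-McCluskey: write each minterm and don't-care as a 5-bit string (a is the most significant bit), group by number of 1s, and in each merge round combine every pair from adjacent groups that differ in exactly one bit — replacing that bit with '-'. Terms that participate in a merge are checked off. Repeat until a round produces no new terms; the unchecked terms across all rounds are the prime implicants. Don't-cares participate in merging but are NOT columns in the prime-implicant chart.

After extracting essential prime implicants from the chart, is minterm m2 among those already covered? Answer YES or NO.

NO

[col 0] 00010*, 00011*, 00100*, 00110*, 00111*, 01000*, 01001*, 01111*, 10000*, 10010*, 10011*, 10101*, 10111*, 11000*, 11010*, 11110*, 11111*
[col 1] -0010*, -0011*, -0111*, -1000, -1111*, 0-111*, 00-10*, 00-11*, 0001-*, 001-0, 0011-*, 0100-, 1-000*, 1-010*, 1-111*, 10-11*, 100-0*, 1001-*, 101-1, 11-10, 110-0*, 1111-
[col 2] --111, -0-11, -001-, 00-1-, 1-0-0
Prime implicants: --111, -0-11, -001-, -1000, 00-1-, 001-0, 0100-, 1-0-0, 101-1, 11-10, 1111-
PI chart (minterm → PIs covering it):
  2 | -001-,00-1-
  3 | -0-11,-001-,00-1-
  4 | 001-0  (sole → essential)
  6 | 00-1-,001-0
  8 | -1000,0100-
  9 | 0100-  (sole → essential)
  15 | --111  (sole → essential)
  16 | 1-0-0  (sole → essential)
  18 | -001-,1-0-0
  19 | -0-11,-001-
  21 | 101-1  (sole → essential)
  23 | --111,-0-11,101-1
  24 | -1000,1-0-0
  26 | 1-0-0,11-10
  30 | 11-10,1111-
Essential prime implicants: --111, 001-0, 0100-, 1-0-0, 101-1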